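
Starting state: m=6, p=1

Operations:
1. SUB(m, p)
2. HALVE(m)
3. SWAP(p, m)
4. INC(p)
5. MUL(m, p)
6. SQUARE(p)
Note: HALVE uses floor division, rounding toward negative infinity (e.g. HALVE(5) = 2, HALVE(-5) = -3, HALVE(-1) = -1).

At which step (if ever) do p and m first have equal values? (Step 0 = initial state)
Step 5

p and m first become equal after step 5.

Comparing values at each step:
Initial: p=1, m=6
After step 1: p=1, m=5
After step 2: p=1, m=2
After step 3: p=2, m=1
After step 4: p=3, m=1
After step 5: p=3, m=3 ← equal!
After step 6: p=9, m=3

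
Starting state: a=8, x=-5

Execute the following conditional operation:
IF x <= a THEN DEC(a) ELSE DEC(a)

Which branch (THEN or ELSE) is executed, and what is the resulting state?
Branch: THEN, Final state: a=7, x=-5

Evaluating condition: x <= a
x = -5, a = 8
Condition is True, so THEN branch executes
After DEC(a): a=7, x=-5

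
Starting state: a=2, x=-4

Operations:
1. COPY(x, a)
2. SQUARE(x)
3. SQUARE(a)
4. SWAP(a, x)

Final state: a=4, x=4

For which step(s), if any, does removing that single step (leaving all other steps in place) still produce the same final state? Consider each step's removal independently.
Step(s) 4

Testing removal of each single step:
Without step 1: final = a=16, x=4 (different)
Without step 2: final = a=2, x=4 (different)
Without step 3: final = a=4, x=2 (different)
Without step 4: final = a=4, x=4 (same)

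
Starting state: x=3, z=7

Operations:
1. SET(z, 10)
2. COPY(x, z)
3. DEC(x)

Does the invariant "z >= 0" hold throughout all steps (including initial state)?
Yes

The invariant holds at every step.

State at each step:
Initial: x=3, z=7
After step 1: x=3, z=10
After step 2: x=10, z=10
After step 3: x=9, z=10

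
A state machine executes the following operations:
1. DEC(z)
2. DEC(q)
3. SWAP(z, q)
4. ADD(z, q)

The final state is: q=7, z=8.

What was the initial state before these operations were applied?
q=2, z=8

Working backwards:
Final state: q=7, z=8
Before step 4 (ADD(z, q)): q=7, z=1
Before step 3 (SWAP(z, q)): q=1, z=7
Before step 2 (DEC(q)): q=2, z=7
Before step 1 (DEC(z)): q=2, z=8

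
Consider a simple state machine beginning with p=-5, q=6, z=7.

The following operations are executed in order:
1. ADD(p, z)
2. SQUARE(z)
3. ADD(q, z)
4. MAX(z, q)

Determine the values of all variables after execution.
{p: 2, q: 55, z: 55}

Step-by-step execution:
Initial: p=-5, q=6, z=7
After step 1 (ADD(p, z)): p=2, q=6, z=7
After step 2 (SQUARE(z)): p=2, q=6, z=49
After step 3 (ADD(q, z)): p=2, q=55, z=49
After step 4 (MAX(z, q)): p=2, q=55, z=55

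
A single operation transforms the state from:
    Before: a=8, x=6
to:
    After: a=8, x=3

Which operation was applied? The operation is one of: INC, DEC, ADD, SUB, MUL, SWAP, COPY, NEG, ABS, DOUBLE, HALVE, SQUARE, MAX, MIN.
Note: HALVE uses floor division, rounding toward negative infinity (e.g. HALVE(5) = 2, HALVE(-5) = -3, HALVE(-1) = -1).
HALVE(x)

Analyzing the change:
Before: a=8, x=6
After: a=8, x=3
Variable x changed from 6 to 3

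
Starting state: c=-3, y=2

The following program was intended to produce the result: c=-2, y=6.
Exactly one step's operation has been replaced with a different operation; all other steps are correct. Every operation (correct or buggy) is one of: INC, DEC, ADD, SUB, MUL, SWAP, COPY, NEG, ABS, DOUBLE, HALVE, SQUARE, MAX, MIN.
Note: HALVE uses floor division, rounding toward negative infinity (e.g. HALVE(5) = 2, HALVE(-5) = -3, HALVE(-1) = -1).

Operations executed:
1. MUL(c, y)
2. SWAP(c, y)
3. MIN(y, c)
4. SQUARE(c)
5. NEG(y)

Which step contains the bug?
Step 4

Trace with buggy code:
Initial: c=-3, y=2
After step 1: c=-6, y=2
After step 2: c=2, y=-6
After step 3: c=2, y=-6
After step 4: c=4, y=-6
After step 5: c=4, y=6
Actual final c=4, y=6 ≠ expected c=-2, y=6.
Step 4 is the only position where a single-operation replacement can produce the expected result.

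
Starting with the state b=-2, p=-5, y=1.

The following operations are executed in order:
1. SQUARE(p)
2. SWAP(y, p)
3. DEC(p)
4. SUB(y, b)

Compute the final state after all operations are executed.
{b: -2, p: 0, y: 27}

Step-by-step execution:
Initial: b=-2, p=-5, y=1
After step 1 (SQUARE(p)): b=-2, p=25, y=1
After step 2 (SWAP(y, p)): b=-2, p=1, y=25
After step 3 (DEC(p)): b=-2, p=0, y=25
After step 4 (SUB(y, b)): b=-2, p=0, y=27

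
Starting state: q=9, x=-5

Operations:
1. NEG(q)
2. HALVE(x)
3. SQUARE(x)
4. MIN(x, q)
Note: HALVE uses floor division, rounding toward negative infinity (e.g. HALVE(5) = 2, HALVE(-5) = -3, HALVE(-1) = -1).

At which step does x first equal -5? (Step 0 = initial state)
Step 0

Tracing x:
Initial: x = -5 ← first occurrence
After step 1: x = -5
After step 2: x = -3
After step 3: x = 9
After step 4: x = -9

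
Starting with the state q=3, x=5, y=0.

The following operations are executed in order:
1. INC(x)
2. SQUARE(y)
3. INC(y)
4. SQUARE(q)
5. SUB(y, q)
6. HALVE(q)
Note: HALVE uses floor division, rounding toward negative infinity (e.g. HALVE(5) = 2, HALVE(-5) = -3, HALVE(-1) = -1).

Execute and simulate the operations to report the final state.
{q: 4, x: 6, y: -8}

Step-by-step execution:
Initial: q=3, x=5, y=0
After step 1 (INC(x)): q=3, x=6, y=0
After step 2 (SQUARE(y)): q=3, x=6, y=0
After step 3 (INC(y)): q=3, x=6, y=1
After step 4 (SQUARE(q)): q=9, x=6, y=1
After step 5 (SUB(y, q)): q=9, x=6, y=-8
After step 6 (HALVE(q)): q=4, x=6, y=-8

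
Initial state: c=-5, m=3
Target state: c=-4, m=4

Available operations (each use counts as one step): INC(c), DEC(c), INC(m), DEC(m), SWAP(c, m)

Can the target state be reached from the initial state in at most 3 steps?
Yes

Path (2 steps): INC(c) → INC(m)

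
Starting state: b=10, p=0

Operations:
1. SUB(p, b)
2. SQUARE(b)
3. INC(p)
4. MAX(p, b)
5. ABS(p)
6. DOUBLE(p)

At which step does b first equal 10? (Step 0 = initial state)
Step 0

Tracing b:
Initial: b = 10 ← first occurrence
After step 1: b = 10
After step 2: b = 100
After step 3: b = 100
After step 4: b = 100
After step 5: b = 100
After step 6: b = 100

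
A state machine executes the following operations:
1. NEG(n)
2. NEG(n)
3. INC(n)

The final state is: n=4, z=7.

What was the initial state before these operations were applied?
n=3, z=7

Working backwards:
Final state: n=4, z=7
Before step 3 (INC(n)): n=3, z=7
Before step 2 (NEG(n)): n=-3, z=7
Before step 1 (NEG(n)): n=3, z=7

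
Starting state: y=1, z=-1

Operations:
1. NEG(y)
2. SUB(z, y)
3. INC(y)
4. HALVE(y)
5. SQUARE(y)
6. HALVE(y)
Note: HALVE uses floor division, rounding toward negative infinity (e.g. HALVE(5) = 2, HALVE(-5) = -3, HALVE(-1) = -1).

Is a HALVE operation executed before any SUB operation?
No

First HALVE: step 4
First SUB: step 2
Since 4 > 2, SUB comes first.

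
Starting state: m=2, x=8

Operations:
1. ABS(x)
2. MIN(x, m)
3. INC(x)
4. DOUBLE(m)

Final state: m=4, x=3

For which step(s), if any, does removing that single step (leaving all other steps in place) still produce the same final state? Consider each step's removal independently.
Step(s) 1

Testing removal of each single step:
Without step 1: final = m=4, x=3 (same)
Without step 2: final = m=4, x=9 (different)
Without step 3: final = m=4, x=2 (different)
Without step 4: final = m=2, x=3 (different)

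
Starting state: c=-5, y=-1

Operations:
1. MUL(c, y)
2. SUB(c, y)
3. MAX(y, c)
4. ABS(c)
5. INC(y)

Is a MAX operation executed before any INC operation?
Yes

First MAX: step 3
First INC: step 5
Since 3 < 5, MAX comes first.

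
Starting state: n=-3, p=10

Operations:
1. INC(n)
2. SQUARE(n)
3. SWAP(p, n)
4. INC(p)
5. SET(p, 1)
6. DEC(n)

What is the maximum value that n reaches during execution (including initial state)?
10

Values of n at each step:
Initial: n = -3
After step 1: n = -2
After step 2: n = 4
After step 3: n = 10 ← maximum
After step 4: n = 10
After step 5: n = 10
After step 6: n = 9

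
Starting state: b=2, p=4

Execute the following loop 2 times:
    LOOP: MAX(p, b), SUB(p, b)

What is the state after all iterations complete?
b=2, p=0

Iteration trace:
Start: b=2, p=4
After iteration 1: b=2, p=2
After iteration 2: b=2, p=0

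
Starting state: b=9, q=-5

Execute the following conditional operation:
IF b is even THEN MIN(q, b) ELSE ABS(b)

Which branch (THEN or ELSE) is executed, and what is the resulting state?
Branch: ELSE, Final state: b=9, q=-5

Evaluating condition: b is even
Condition is False, so ELSE branch executes
After ABS(b): b=9, q=-5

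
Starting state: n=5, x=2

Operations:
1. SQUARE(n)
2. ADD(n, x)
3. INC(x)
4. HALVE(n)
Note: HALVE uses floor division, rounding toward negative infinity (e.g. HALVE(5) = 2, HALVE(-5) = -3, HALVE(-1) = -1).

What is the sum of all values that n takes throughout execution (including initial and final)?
97

Values of n at each step:
Initial: n = 5
After step 1: n = 25
After step 2: n = 27
After step 3: n = 27
After step 4: n = 13
Sum = 5 + 25 + 27 + 27 + 13 = 97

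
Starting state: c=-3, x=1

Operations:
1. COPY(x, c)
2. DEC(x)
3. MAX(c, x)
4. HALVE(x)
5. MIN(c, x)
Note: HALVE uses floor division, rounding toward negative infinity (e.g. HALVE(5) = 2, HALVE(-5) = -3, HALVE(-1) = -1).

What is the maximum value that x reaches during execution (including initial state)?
1

Values of x at each step:
Initial: x = 1 ← maximum
After step 1: x = -3
After step 2: x = -4
After step 3: x = -4
After step 4: x = -2
After step 5: x = -2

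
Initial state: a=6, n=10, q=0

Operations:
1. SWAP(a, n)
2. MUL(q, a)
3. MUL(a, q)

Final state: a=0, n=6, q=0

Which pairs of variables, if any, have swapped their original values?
None

Comparing initial and final values:
a: 6 → 0
n: 10 → 6
q: 0 → 0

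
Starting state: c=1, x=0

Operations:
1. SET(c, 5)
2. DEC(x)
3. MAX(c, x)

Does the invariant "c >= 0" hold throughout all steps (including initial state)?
Yes

The invariant holds at every step.

State at each step:
Initial: c=1, x=0
After step 1: c=5, x=0
After step 2: c=5, x=-1
After step 3: c=5, x=-1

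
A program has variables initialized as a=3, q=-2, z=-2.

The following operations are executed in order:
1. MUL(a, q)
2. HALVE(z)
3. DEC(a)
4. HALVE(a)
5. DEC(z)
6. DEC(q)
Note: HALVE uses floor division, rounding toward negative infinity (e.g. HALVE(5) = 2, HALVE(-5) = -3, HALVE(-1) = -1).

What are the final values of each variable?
{a: -4, q: -3, z: -2}

Step-by-step execution:
Initial: a=3, q=-2, z=-2
After step 1 (MUL(a, q)): a=-6, q=-2, z=-2
After step 2 (HALVE(z)): a=-6, q=-2, z=-1
After step 3 (DEC(a)): a=-7, q=-2, z=-1
After step 4 (HALVE(a)): a=-4, q=-2, z=-1
After step 5 (DEC(z)): a=-4, q=-2, z=-2
After step 6 (DEC(q)): a=-4, q=-3, z=-2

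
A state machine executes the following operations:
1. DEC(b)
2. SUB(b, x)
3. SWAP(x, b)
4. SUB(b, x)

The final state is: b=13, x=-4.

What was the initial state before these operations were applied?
b=6, x=9

Working backwards:
Final state: b=13, x=-4
Before step 4 (SUB(b, x)): b=9, x=-4
Before step 3 (SWAP(x, b)): b=-4, x=9
Before step 2 (SUB(b, x)): b=5, x=9
Before step 1 (DEC(b)): b=6, x=9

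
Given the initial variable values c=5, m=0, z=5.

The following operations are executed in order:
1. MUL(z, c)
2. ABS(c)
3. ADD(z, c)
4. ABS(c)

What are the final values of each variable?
{c: 5, m: 0, z: 30}

Step-by-step execution:
Initial: c=5, m=0, z=5
After step 1 (MUL(z, c)): c=5, m=0, z=25
After step 2 (ABS(c)): c=5, m=0, z=25
After step 3 (ADD(z, c)): c=5, m=0, z=30
After step 4 (ABS(c)): c=5, m=0, z=30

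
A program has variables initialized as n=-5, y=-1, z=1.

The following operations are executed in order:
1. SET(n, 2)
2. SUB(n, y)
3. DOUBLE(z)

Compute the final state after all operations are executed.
{n: 3, y: -1, z: 2}

Step-by-step execution:
Initial: n=-5, y=-1, z=1
After step 1 (SET(n, 2)): n=2, y=-1, z=1
After step 2 (SUB(n, y)): n=3, y=-1, z=1
After step 3 (DOUBLE(z)): n=3, y=-1, z=2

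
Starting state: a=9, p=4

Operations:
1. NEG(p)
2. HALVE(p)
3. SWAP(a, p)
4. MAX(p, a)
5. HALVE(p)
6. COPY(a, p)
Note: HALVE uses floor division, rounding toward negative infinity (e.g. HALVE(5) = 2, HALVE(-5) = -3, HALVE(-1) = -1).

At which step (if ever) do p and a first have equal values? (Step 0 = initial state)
Step 6

p and a first become equal after step 6.

Comparing values at each step:
Initial: p=4, a=9
After step 1: p=-4, a=9
After step 2: p=-2, a=9
After step 3: p=9, a=-2
After step 4: p=9, a=-2
After step 5: p=4, a=-2
After step 6: p=4, a=4 ← equal!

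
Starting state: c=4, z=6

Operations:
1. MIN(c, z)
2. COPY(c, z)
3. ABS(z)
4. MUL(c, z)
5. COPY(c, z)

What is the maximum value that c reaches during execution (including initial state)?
36

Values of c at each step:
Initial: c = 4
After step 1: c = 4
After step 2: c = 6
After step 3: c = 6
After step 4: c = 36 ← maximum
After step 5: c = 6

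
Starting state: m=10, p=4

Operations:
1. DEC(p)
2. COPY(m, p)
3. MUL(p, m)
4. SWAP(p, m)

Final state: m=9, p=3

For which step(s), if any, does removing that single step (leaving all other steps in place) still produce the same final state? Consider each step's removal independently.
None - removing any single step changes the final result

Testing removal of each single step:
Without step 1: final = m=16, p=4 (different)
Without step 2: final = m=30, p=10 (different)
Without step 3: final = m=3, p=3 (different)
Without step 4: final = m=3, p=9 (different)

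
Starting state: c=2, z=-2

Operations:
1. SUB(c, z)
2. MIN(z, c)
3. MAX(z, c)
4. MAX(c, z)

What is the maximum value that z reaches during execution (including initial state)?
4

Values of z at each step:
Initial: z = -2
After step 1: z = -2
After step 2: z = -2
After step 3: z = 4 ← maximum
After step 4: z = 4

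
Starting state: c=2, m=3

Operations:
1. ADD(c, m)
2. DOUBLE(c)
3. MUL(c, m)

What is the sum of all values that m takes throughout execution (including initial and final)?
12

Values of m at each step:
Initial: m = 3
After step 1: m = 3
After step 2: m = 3
After step 3: m = 3
Sum = 3 + 3 + 3 + 3 = 12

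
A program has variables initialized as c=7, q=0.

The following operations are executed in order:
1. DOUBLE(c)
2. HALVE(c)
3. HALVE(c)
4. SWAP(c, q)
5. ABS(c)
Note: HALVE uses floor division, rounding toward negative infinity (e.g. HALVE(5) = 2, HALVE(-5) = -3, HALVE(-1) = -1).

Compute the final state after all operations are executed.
{c: 0, q: 3}

Step-by-step execution:
Initial: c=7, q=0
After step 1 (DOUBLE(c)): c=14, q=0
After step 2 (HALVE(c)): c=7, q=0
After step 3 (HALVE(c)): c=3, q=0
After step 4 (SWAP(c, q)): c=0, q=3
After step 5 (ABS(c)): c=0, q=3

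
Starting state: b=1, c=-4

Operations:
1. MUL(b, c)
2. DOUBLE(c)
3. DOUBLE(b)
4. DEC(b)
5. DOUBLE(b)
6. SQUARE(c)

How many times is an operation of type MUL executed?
1

Counting MUL operations:
Step 1: MUL(b, c) ← MUL
Total: 1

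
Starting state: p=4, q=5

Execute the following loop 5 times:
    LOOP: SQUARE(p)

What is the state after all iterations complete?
p=18446744073709551616, q=5

Iteration trace:
Start: p=4, q=5
After iteration 1: p=16, q=5
After iteration 2: p=256, q=5
After iteration 3: p=65536, q=5
After iteration 4: p=4294967296, q=5
After iteration 5: p=18446744073709551616, q=5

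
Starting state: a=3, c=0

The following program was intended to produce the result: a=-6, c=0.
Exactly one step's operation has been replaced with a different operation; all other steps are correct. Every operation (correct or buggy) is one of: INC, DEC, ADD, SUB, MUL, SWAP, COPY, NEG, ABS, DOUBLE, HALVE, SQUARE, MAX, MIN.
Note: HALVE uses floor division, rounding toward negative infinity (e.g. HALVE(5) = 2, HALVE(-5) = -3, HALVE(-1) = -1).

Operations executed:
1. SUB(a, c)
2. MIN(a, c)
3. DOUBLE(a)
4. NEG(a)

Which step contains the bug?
Step 2

Trace with buggy code:
Initial: a=3, c=0
After step 1: a=3, c=0
After step 2: a=0, c=0
After step 3: a=0, c=0
After step 4: a=0, c=0
Actual final a=0, c=0 ≠ expected a=-6, c=0.
Step 2 is the only position where a single-operation replacement can produce the expected result.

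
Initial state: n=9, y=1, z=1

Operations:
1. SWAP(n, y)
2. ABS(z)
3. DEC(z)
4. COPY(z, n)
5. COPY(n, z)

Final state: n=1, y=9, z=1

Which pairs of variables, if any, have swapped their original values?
(n, y)

Comparing initial and final values:
n: 9 → 1
y: 1 → 9
z: 1 → 1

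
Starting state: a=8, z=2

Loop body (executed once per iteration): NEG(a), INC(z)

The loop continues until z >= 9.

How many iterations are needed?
7

Tracing iterations:
Initial: a=8, z=2
After iteration 1: a=-8, z=3
After iteration 2: a=8, z=4
After iteration 3: a=-8, z=5
After iteration 4: a=8, z=6
After iteration 5: a=-8, z=7
After iteration 6: a=8, z=8
After iteration 7: a=-8, z=9
z >= 9 now holds, so the loop exits after 7 iterations.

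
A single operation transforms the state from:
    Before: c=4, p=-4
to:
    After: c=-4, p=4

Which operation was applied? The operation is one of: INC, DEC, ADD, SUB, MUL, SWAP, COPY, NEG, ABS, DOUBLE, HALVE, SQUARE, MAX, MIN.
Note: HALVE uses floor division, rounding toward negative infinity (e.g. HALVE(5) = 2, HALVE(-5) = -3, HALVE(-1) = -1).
SWAP(c, p)

Analyzing the change:
Before: c=4, p=-4
After: c=-4, p=4
Variable c changed from 4 to -4
Variable p changed from -4 to 4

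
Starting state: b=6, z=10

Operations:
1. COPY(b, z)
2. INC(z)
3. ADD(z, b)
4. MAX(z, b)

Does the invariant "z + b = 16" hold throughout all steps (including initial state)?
No, violated after step 1

The invariant is violated after step 1.

State at each step:
Initial: b=6, z=10
After step 1: b=10, z=10
After step 2: b=10, z=11
After step 3: b=10, z=21
After step 4: b=10, z=21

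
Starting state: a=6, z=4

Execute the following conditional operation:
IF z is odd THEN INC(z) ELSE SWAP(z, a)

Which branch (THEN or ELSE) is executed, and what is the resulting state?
Branch: ELSE, Final state: a=4, z=6

Evaluating condition: z is odd
Condition is False, so ELSE branch executes
After SWAP(z, a): a=4, z=6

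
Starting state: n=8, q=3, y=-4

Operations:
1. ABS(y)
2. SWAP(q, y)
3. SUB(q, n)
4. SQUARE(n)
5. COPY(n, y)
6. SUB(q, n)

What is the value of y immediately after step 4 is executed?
y = 3

Tracing y through execution:
Initial: y = -4
After step 1 (ABS(y)): y = 4
After step 2 (SWAP(q, y)): y = 3
After step 3 (SUB(q, n)): y = 3
After step 4 (SQUARE(n)): y = 3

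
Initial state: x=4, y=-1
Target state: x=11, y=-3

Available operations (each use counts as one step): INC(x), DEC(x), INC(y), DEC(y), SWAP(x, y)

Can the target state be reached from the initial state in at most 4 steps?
No

The target state cannot be reached within 4 steps.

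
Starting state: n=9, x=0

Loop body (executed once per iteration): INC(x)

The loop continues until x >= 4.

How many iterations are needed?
4

Tracing iterations:
Initial: n=9, x=0
After iteration 1: n=9, x=1
After iteration 2: n=9, x=2
After iteration 3: n=9, x=3
After iteration 4: n=9, x=4
x >= 4 now holds, so the loop exits after 4 iterations.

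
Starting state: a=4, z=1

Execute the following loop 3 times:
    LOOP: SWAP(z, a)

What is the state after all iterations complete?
a=1, z=4

Iteration trace:
Start: a=4, z=1
After iteration 1: a=1, z=4
After iteration 2: a=4, z=1
After iteration 3: a=1, z=4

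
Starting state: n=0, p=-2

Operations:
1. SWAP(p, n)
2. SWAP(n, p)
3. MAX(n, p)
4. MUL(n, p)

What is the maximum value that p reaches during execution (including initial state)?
0

Values of p at each step:
Initial: p = -2
After step 1: p = 0 ← maximum
After step 2: p = -2
After step 3: p = -2
After step 4: p = -2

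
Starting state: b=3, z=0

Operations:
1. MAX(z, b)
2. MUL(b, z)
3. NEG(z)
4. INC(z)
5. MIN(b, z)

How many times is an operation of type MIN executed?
1

Counting MIN operations:
Step 5: MIN(b, z) ← MIN
Total: 1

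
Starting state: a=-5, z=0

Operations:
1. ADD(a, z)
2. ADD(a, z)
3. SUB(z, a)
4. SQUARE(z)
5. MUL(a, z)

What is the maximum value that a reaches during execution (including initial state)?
-5

Values of a at each step:
Initial: a = -5 ← maximum
After step 1: a = -5
After step 2: a = -5
After step 3: a = -5
After step 4: a = -5
After step 5: a = -125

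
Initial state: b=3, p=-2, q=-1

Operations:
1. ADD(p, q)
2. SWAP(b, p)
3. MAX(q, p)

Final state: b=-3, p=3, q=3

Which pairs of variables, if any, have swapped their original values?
None

Comparing initial and final values:
b: 3 → -3
p: -2 → 3
q: -1 → 3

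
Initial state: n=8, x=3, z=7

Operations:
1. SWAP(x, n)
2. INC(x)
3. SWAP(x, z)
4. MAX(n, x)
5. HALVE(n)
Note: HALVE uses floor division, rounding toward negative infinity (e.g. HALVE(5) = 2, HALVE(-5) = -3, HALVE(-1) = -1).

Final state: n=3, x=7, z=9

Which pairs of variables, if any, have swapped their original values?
None

Comparing initial and final values:
x: 3 → 7
z: 7 → 9
n: 8 → 3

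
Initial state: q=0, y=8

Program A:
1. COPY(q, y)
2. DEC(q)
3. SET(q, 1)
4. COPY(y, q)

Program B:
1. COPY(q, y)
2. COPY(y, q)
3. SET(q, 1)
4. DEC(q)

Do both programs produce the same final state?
No

Program A final state: q=1, y=1
Program B final state: q=0, y=8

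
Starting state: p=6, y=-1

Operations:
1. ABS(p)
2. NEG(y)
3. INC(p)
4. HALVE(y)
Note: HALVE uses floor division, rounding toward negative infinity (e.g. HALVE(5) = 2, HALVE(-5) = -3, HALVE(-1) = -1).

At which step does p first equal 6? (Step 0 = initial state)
Step 0

Tracing p:
Initial: p = 6 ← first occurrence
After step 1: p = 6
After step 2: p = 6
After step 3: p = 7
After step 4: p = 7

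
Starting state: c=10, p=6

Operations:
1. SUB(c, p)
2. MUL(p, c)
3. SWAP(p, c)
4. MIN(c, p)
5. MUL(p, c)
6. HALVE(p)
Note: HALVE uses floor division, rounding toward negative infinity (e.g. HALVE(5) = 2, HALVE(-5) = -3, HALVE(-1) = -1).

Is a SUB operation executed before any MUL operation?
Yes

First SUB: step 1
First MUL: step 2
Since 1 < 2, SUB comes first.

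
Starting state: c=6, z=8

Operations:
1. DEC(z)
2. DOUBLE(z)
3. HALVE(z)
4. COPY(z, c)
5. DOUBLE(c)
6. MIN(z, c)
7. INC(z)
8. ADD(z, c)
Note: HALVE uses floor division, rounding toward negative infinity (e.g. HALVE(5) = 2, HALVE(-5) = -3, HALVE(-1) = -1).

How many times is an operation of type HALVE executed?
1

Counting HALVE operations:
Step 3: HALVE(z) ← HALVE
Total: 1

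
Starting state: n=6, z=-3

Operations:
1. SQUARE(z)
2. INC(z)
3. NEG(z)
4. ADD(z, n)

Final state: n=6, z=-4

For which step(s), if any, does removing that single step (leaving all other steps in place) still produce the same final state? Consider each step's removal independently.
None - removing any single step changes the final result

Testing removal of each single step:
Without step 1: final = n=6, z=8 (different)
Without step 2: final = n=6, z=-3 (different)
Without step 3: final = n=6, z=16 (different)
Without step 4: final = n=6, z=-10 (different)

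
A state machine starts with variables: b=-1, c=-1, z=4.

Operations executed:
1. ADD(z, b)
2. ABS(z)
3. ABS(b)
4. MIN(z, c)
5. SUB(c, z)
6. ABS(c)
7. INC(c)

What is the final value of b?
b = 1

Tracing execution:
Step 1: ADD(z, b) → b = -1
Step 2: ABS(z) → b = -1
Step 3: ABS(b) → b = 1
Step 4: MIN(z, c) → b = 1
Step 5: SUB(c, z) → b = 1
Step 6: ABS(c) → b = 1
Step 7: INC(c) → b = 1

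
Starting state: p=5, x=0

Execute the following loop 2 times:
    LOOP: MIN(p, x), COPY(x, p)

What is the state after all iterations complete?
p=0, x=0

Iteration trace:
Start: p=5, x=0
After iteration 1: p=0, x=0
After iteration 2: p=0, x=0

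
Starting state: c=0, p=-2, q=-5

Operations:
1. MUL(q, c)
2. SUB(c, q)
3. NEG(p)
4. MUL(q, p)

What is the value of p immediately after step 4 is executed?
p = 2

Tracing p through execution:
Initial: p = -2
After step 1 (MUL(q, c)): p = -2
After step 2 (SUB(c, q)): p = -2
After step 3 (NEG(p)): p = 2
After step 4 (MUL(q, p)): p = 2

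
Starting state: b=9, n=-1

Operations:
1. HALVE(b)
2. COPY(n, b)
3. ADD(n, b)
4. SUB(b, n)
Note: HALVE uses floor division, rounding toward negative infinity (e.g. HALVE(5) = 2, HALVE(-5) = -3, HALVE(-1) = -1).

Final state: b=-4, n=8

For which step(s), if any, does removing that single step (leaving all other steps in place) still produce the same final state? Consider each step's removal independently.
None - removing any single step changes the final result

Testing removal of each single step:
Without step 1: final = b=-9, n=18 (different)
Without step 2: final = b=1, n=3 (different)
Without step 3: final = b=0, n=4 (different)
Without step 4: final = b=4, n=8 (different)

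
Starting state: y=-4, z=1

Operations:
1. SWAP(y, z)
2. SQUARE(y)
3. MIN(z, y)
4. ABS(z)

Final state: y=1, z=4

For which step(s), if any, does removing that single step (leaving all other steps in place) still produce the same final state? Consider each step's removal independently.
Step(s) 2, 3

Testing removal of each single step:
Without step 1: final = y=16, z=1 (different)
Without step 2: final = y=1, z=4 (same)
Without step 3: final = y=1, z=4 (same)
Without step 4: final = y=1, z=-4 (different)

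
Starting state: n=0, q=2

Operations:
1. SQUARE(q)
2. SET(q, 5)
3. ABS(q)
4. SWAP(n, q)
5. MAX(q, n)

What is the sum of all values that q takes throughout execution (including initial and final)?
21

Values of q at each step:
Initial: q = 2
After step 1: q = 4
After step 2: q = 5
After step 3: q = 5
After step 4: q = 0
After step 5: q = 5
Sum = 2 + 4 + 5 + 5 + 0 + 5 = 21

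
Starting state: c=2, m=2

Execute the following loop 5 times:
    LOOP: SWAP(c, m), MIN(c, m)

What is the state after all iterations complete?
c=2, m=2

Iteration trace:
Start: c=2, m=2
After iteration 1: c=2, m=2
After iteration 2: c=2, m=2
After iteration 3: c=2, m=2
After iteration 4: c=2, m=2
After iteration 5: c=2, m=2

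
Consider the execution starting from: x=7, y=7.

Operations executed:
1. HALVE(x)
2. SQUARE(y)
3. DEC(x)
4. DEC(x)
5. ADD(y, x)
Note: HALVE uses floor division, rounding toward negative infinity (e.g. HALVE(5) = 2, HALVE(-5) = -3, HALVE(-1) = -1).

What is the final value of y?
y = 50

Tracing execution:
Step 1: HALVE(x) → y = 7
Step 2: SQUARE(y) → y = 49
Step 3: DEC(x) → y = 49
Step 4: DEC(x) → y = 49
Step 5: ADD(y, x) → y = 50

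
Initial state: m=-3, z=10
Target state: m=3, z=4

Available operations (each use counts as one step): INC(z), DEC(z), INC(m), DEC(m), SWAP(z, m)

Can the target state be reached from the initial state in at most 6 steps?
No

The target state cannot be reached within 6 steps.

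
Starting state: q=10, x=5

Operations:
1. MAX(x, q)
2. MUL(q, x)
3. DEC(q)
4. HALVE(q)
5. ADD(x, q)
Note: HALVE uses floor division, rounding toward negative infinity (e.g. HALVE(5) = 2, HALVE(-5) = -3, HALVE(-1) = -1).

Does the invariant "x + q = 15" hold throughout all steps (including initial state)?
No, violated after step 1

The invariant is violated after step 1.

State at each step:
Initial: q=10, x=5
After step 1: q=10, x=10
After step 2: q=100, x=10
After step 3: q=99, x=10
After step 4: q=49, x=10
After step 5: q=49, x=59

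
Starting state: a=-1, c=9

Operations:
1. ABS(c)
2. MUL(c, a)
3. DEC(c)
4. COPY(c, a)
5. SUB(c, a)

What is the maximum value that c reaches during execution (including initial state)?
9

Values of c at each step:
Initial: c = 9 ← maximum
After step 1: c = 9
After step 2: c = -9
After step 3: c = -10
After step 4: c = -1
After step 5: c = 0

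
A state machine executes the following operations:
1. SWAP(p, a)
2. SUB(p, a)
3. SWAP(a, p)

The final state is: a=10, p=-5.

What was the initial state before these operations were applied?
a=5, p=-5

Working backwards:
Final state: a=10, p=-5
Before step 3 (SWAP(a, p)): a=-5, p=10
Before step 2 (SUB(p, a)): a=-5, p=5
Before step 1 (SWAP(p, a)): a=5, p=-5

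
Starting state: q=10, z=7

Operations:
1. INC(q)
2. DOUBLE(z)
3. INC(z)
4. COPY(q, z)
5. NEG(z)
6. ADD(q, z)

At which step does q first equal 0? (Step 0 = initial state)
Step 6

Tracing q:
Initial: q = 10
After step 1: q = 11
After step 2: q = 11
After step 3: q = 11
After step 4: q = 15
After step 5: q = 15
After step 6: q = 0 ← first occurrence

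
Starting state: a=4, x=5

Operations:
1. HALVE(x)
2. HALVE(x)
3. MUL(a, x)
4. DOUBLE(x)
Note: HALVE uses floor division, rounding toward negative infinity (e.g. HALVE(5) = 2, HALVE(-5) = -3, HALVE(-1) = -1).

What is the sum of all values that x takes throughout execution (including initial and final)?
11

Values of x at each step:
Initial: x = 5
After step 1: x = 2
After step 2: x = 1
After step 3: x = 1
After step 4: x = 2
Sum = 5 + 2 + 1 + 1 + 2 = 11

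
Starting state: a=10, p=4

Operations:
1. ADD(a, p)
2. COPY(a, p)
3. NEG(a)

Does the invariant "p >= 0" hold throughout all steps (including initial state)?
Yes

The invariant holds at every step.

State at each step:
Initial: a=10, p=4
After step 1: a=14, p=4
After step 2: a=4, p=4
After step 3: a=-4, p=4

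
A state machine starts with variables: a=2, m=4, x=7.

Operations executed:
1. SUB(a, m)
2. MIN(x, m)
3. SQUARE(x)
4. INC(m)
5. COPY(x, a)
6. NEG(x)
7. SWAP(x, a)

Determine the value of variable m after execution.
m = 5

Tracing execution:
Step 1: SUB(a, m) → m = 4
Step 2: MIN(x, m) → m = 4
Step 3: SQUARE(x) → m = 4
Step 4: INC(m) → m = 5
Step 5: COPY(x, a) → m = 5
Step 6: NEG(x) → m = 5
Step 7: SWAP(x, a) → m = 5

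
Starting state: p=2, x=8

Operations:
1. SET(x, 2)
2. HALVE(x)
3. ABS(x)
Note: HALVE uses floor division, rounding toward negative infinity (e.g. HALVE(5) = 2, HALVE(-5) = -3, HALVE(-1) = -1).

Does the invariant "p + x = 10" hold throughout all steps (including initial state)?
No, violated after step 1

The invariant is violated after step 1.

State at each step:
Initial: p=2, x=8
After step 1: p=2, x=2
After step 2: p=2, x=1
After step 3: p=2, x=1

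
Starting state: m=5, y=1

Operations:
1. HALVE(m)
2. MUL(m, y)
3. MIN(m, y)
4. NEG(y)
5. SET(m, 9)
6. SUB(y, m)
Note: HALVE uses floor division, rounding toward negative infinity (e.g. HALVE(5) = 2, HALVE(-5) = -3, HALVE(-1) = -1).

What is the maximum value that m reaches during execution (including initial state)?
9

Values of m at each step:
Initial: m = 5
After step 1: m = 2
After step 2: m = 2
After step 3: m = 1
After step 4: m = 1
After step 5: m = 9 ← maximum
After step 6: m = 9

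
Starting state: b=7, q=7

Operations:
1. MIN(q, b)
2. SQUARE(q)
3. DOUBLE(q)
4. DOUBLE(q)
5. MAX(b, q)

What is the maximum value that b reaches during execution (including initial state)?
196

Values of b at each step:
Initial: b = 7
After step 1: b = 7
After step 2: b = 7
After step 3: b = 7
After step 4: b = 7
After step 5: b = 196 ← maximum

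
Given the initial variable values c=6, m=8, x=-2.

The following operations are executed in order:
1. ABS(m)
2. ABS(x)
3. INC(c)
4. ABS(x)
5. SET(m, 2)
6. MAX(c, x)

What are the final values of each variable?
{c: 7, m: 2, x: 2}

Step-by-step execution:
Initial: c=6, m=8, x=-2
After step 1 (ABS(m)): c=6, m=8, x=-2
After step 2 (ABS(x)): c=6, m=8, x=2
After step 3 (INC(c)): c=7, m=8, x=2
After step 4 (ABS(x)): c=7, m=8, x=2
After step 5 (SET(m, 2)): c=7, m=2, x=2
After step 6 (MAX(c, x)): c=7, m=2, x=2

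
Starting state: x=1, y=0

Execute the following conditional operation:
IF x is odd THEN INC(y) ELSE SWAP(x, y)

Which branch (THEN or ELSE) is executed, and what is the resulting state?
Branch: THEN, Final state: x=1, y=1

Evaluating condition: x is odd
Condition is True, so THEN branch executes
After INC(y): x=1, y=1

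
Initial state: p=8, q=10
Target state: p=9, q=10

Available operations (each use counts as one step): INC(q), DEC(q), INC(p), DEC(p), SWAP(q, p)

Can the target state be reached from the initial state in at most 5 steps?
Yes

Path (1 step): INC(p)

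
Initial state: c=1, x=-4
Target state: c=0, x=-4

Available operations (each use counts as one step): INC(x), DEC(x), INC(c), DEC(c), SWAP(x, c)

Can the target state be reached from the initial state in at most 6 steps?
Yes

Path (1 step): DEC(c)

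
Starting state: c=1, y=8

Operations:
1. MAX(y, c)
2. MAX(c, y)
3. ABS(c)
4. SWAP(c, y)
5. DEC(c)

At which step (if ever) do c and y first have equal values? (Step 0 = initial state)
Step 2

c and y first become equal after step 2.

Comparing values at each step:
Initial: c=1, y=8
After step 1: c=1, y=8
After step 2: c=8, y=8 ← equal!
After step 3: c=8, y=8 ← equal!
After step 4: c=8, y=8 ← equal!
After step 5: c=7, y=8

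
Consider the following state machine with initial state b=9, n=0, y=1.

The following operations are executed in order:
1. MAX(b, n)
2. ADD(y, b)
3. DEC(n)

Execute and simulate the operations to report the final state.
{b: 9, n: -1, y: 10}

Step-by-step execution:
Initial: b=9, n=0, y=1
After step 1 (MAX(b, n)): b=9, n=0, y=1
After step 2 (ADD(y, b)): b=9, n=0, y=10
After step 3 (DEC(n)): b=9, n=-1, y=10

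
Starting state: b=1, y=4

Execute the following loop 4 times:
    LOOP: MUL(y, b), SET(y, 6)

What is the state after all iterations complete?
b=1, y=6

Iteration trace:
Start: b=1, y=4
After iteration 1: b=1, y=6
After iteration 2: b=1, y=6
After iteration 3: b=1, y=6
After iteration 4: b=1, y=6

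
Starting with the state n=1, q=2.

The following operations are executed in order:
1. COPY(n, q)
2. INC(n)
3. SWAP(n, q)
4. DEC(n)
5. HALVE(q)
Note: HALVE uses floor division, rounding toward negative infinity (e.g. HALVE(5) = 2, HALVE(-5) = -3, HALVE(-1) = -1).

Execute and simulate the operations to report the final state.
{n: 1, q: 1}

Step-by-step execution:
Initial: n=1, q=2
After step 1 (COPY(n, q)): n=2, q=2
After step 2 (INC(n)): n=3, q=2
After step 3 (SWAP(n, q)): n=2, q=3
After step 4 (DEC(n)): n=1, q=3
After step 5 (HALVE(q)): n=1, q=1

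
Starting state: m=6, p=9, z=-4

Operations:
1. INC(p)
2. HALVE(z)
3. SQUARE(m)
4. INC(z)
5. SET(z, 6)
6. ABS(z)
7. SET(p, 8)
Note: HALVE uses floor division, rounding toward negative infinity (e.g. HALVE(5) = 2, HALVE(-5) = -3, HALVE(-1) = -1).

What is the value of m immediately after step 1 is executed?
m = 6

Tracing m through execution:
Initial: m = 6
After step 1 (INC(p)): m = 6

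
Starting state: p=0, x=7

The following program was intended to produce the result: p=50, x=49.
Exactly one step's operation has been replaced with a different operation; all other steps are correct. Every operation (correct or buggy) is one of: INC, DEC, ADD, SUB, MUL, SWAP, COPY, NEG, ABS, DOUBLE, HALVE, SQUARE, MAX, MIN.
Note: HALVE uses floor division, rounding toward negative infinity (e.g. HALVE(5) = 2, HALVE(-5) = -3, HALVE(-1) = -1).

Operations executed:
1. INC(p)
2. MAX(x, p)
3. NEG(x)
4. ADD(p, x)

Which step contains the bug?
Step 3

Trace with buggy code:
Initial: p=0, x=7
After step 1: p=1, x=7
After step 2: p=1, x=7
After step 3: p=1, x=-7
After step 4: p=-6, x=-7
Actual final p=-6, x=-7 ≠ expected p=50, x=49.
Step 3 is the only position where a single-operation replacement can produce the expected result.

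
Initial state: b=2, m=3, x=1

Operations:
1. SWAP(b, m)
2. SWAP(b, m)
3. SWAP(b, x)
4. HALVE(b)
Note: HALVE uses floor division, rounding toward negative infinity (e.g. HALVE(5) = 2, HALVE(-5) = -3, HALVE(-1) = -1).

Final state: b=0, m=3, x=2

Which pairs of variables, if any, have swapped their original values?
None

Comparing initial and final values:
b: 2 → 0
m: 3 → 3
x: 1 → 2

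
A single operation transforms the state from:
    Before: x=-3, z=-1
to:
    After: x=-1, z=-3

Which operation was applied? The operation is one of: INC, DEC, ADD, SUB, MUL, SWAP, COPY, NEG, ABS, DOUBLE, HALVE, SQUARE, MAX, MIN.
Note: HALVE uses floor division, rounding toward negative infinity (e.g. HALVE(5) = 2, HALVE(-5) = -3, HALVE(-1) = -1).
SWAP(x, z)

Analyzing the change:
Before: x=-3, z=-1
After: x=-1, z=-3
Variable x changed from -3 to -1
Variable z changed from -1 to -3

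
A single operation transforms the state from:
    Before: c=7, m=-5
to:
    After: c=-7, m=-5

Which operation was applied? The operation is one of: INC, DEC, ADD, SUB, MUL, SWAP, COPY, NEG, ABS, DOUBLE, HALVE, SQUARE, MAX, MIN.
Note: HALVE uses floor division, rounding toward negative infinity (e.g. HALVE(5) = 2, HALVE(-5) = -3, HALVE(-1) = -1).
NEG(c)

Analyzing the change:
Before: c=7, m=-5
After: c=-7, m=-5
Variable c changed from 7 to -7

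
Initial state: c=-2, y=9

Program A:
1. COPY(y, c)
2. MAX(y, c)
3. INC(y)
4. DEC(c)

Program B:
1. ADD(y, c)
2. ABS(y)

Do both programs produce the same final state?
No

Program A final state: c=-3, y=-1
Program B final state: c=-2, y=7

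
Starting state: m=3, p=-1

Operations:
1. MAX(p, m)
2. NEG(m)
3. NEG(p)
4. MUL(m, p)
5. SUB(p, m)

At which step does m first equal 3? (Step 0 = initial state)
Step 0

Tracing m:
Initial: m = 3 ← first occurrence
After step 1: m = 3
After step 2: m = -3
After step 3: m = -3
After step 4: m = 9
After step 5: m = 9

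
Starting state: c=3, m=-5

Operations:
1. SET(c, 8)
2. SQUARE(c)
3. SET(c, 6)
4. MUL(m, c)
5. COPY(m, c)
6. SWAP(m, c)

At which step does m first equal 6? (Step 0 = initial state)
Step 5

Tracing m:
Initial: m = -5
After step 1: m = -5
After step 2: m = -5
After step 3: m = -5
After step 4: m = -30
After step 5: m = 6 ← first occurrence
After step 6: m = 6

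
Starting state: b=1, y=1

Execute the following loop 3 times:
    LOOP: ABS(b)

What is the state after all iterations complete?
b=1, y=1

Iteration trace:
Start: b=1, y=1
After iteration 1: b=1, y=1
After iteration 2: b=1, y=1
After iteration 3: b=1, y=1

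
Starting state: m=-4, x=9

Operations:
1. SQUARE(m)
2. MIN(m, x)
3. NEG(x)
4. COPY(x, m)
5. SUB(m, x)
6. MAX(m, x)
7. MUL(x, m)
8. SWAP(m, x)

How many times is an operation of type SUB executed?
1

Counting SUB operations:
Step 5: SUB(m, x) ← SUB
Total: 1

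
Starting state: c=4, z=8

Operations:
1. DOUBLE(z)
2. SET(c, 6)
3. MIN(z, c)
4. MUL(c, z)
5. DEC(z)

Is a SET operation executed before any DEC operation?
Yes

First SET: step 2
First DEC: step 5
Since 2 < 5, SET comes first.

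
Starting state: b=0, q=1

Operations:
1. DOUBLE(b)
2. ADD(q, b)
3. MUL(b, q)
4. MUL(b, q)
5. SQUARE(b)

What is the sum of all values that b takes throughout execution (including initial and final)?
0

Values of b at each step:
Initial: b = 0
After step 1: b = 0
After step 2: b = 0
After step 3: b = 0
After step 4: b = 0
After step 5: b = 0
Sum = 0 + 0 + 0 + 0 + 0 + 0 = 0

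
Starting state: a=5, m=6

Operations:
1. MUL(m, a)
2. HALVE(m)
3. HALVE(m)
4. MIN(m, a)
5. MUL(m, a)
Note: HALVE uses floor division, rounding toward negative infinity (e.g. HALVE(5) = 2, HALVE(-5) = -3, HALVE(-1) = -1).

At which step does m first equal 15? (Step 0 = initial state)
Step 2

Tracing m:
Initial: m = 6
After step 1: m = 30
After step 2: m = 15 ← first occurrence
After step 3: m = 7
After step 4: m = 5
After step 5: m = 25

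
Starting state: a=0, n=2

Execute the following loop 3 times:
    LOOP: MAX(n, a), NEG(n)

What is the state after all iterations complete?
a=0, n=0

Iteration trace:
Start: a=0, n=2
After iteration 1: a=0, n=-2
After iteration 2: a=0, n=0
After iteration 3: a=0, n=0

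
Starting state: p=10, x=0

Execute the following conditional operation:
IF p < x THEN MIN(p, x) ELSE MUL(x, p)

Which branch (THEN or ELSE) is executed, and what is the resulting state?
Branch: ELSE, Final state: p=10, x=0

Evaluating condition: p < x
p = 10, x = 0
Condition is False, so ELSE branch executes
After MUL(x, p): p=10, x=0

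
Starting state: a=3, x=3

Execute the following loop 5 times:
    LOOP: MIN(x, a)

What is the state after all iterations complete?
a=3, x=3

Iteration trace:
Start: a=3, x=3
After iteration 1: a=3, x=3
After iteration 2: a=3, x=3
After iteration 3: a=3, x=3
After iteration 4: a=3, x=3
After iteration 5: a=3, x=3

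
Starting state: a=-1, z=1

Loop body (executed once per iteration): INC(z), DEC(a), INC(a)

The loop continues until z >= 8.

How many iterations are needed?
7

Tracing iterations:
Initial: a=-1, z=1
After iteration 1: a=-1, z=2
After iteration 2: a=-1, z=3
After iteration 3: a=-1, z=4
After iteration 4: a=-1, z=5
After iteration 5: a=-1, z=6
After iteration 6: a=-1, z=7
After iteration 7: a=-1, z=8
z >= 8 now holds, so the loop exits after 7 iterations.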